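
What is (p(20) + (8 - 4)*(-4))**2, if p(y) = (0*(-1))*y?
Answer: 256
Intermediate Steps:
p(y) = 0 (p(y) = 0*y = 0)
(p(20) + (8 - 4)*(-4))**2 = (0 + (8 - 4)*(-4))**2 = (0 + 4*(-4))**2 = (0 - 16)**2 = (-16)**2 = 256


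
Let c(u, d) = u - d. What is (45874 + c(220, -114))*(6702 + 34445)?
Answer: 1901320576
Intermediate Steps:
(45874 + c(220, -114))*(6702 + 34445) = (45874 + (220 - 1*(-114)))*(6702 + 34445) = (45874 + (220 + 114))*41147 = (45874 + 334)*41147 = 46208*41147 = 1901320576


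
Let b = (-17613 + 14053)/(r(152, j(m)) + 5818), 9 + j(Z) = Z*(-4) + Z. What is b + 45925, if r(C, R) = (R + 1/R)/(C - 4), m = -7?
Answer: 474532706965/10332913 ≈ 45924.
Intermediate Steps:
j(Z) = -9 - 3*Z (j(Z) = -9 + (Z*(-4) + Z) = -9 + (-4*Z + Z) = -9 - 3*Z)
r(C, R) = (R + 1/R)/(-4 + C)
b = -6322560/10332913 (b = (-17613 + 14053)/((1 + (-9 - 3*(-7))²)/((-9 - 3*(-7))*(-4 + 152)) + 5818) = -3560/((1 + (-9 + 21)²)/((-9 + 21)*148) + 5818) = -3560/((1/148)*(1 + 12²)/12 + 5818) = -3560/((1/12)*(1/148)*(1 + 144) + 5818) = -3560/((1/12)*(1/148)*145 + 5818) = -3560/(145/1776 + 5818) = -3560/10332913/1776 = -3560*1776/10332913 = -6322560/10332913 ≈ -0.61189)
b + 45925 = -6322560/10332913 + 45925 = 474532706965/10332913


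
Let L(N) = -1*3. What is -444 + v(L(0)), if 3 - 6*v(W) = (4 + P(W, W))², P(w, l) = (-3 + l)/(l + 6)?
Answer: -2665/6 ≈ -444.17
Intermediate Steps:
L(N) = -3
P(w, l) = (-3 + l)/(6 + l)
v(W) = ½ - (4 + (-3 + W)/(6 + W))²/6
-444 + v(L(0)) = -444 + (½ - (21 + 5*(-3))²/(6*(6 - 3)²)) = -444 + (½ - ⅙*(21 - 15)²/3²) = -444 + (½ - ⅙*⅑*6²) = -444 + (½ - ⅙*⅑*36) = -444 + (½ - ⅔) = -444 - ⅙ = -2665/6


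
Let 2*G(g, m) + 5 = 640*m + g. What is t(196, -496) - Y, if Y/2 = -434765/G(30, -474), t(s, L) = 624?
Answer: 37508396/60667 ≈ 618.27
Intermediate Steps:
G(g, m) = -5/2 + g/2 + 320*m (G(g, m) = -5/2 + (640*m + g)/2 = -5/2 + (g + 640*m)/2 = -5/2 + (g/2 + 320*m) = -5/2 + g/2 + 320*m)
Y = 347812/60667 (Y = 2*(-434765/(-5/2 + (½)*30 + 320*(-474))) = 2*(-434765/(-5/2 + 15 - 151680)) = 2*(-434765/(-303335/2)) = 2*(-434765*(-2/303335)) = 2*(173906/60667) = 347812/60667 ≈ 5.7331)
t(196, -496) - Y = 624 - 1*347812/60667 = 624 - 347812/60667 = 37508396/60667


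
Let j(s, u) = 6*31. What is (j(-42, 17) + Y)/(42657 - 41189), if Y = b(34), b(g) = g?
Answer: 55/367 ≈ 0.14986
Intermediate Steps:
j(s, u) = 186
Y = 34
(j(-42, 17) + Y)/(42657 - 41189) = (186 + 34)/(42657 - 41189) = 220/1468 = 220*(1/1468) = 55/367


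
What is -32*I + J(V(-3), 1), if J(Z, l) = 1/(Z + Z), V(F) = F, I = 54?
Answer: -10369/6 ≈ -1728.2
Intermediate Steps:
J(Z, l) = 1/(2*Z)
-32*I + J(V(-3), 1) = -32*54 + (1/2)/(-3) = -1728 + (1/2)*(-1/3) = -1728 - 1/6 = -10369/6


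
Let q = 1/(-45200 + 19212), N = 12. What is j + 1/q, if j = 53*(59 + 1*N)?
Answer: -22225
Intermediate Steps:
q = -1/25988 (q = 1/(-25988) = -1/25988 ≈ -3.8479e-5)
j = 3763 (j = 53*(59 + 1*12) = 53*(59 + 12) = 53*71 = 3763)
j + 1/q = 3763 + 1/(-1/25988) = 3763 - 25988 = -22225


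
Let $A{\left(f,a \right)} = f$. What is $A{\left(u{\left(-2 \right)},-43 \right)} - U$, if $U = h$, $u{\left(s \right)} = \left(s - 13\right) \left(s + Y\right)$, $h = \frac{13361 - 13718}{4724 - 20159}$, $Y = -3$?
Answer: $\frac{55108}{735} \approx 74.977$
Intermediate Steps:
$h = \frac{17}{735}$ ($h = - \frac{357}{-15435} = \left(-357\right) \left(- \frac{1}{15435}\right) = \frac{17}{735} \approx 0.023129$)
$u{\left(s \right)} = \left(-13 + s\right) \left(-3 + s\right)$ ($u{\left(s \right)} = \left(s - 13\right) \left(s - 3\right) = \left(-13 + s\right) \left(-3 + s\right)$)
$U = \frac{17}{735} \approx 0.023129$
$A{\left(u{\left(-2 \right)},-43 \right)} - U = \left(39 + \left(-2\right)^{2} - -32\right) - \frac{17}{735} = \left(39 + 4 + 32\right) - \frac{17}{735} = 75 - \frac{17}{735} = \frac{55108}{735}$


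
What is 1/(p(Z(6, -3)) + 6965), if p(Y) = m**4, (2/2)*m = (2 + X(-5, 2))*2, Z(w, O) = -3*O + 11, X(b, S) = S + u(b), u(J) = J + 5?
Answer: 1/11061 ≈ 9.0408e-5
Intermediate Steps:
u(J) = 5 + J
X(b, S) = 5 + S + b (X(b, S) = S + (5 + b) = 5 + S + b)
Z(w, O) = 11 - 3*O
m = 8 (m = (2 + (5 + 2 - 5))*2 = (2 + 2)*2 = 4*2 = 8)
p(Y) = 4096 (p(Y) = 8**4 = 4096)
1/(p(Z(6, -3)) + 6965) = 1/(4096 + 6965) = 1/11061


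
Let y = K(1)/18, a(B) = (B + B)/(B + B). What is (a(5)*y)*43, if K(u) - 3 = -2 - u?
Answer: 0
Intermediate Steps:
K(u) = 1 - u (K(u) = 3 + (-2 - u) = 1 - u)
a(B) = 1 (a(B) = (2*B)/((2*B)) = (2*B)*(1/(2*B)) = 1)
y = 0 (y = (1 - 1*1)/18 = (1 - 1)*(1/18) = 0*(1/18) = 0)
(a(5)*y)*43 = (1*0)*43 = 0*43 = 0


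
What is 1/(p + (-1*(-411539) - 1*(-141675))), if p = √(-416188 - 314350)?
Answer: 276607/153023230167 - I*√730538/306046460334 ≈ 1.8076e-6 - 2.7928e-9*I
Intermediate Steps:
p = I*√730538 (p = √(-730538) = I*√730538 ≈ 854.71*I)
1/(p + (-1*(-411539) - 1*(-141675))) = 1/(I*√730538 + (-1*(-411539) - 1*(-141675))) = 1/(I*√730538 + (411539 + 141675)) = 1/(I*√730538 + 553214) = 1/(553214 + I*√730538)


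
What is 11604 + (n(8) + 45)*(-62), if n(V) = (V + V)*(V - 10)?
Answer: 10798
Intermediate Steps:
n(V) = 2*V*(-10 + V) (n(V) = (2*V)*(-10 + V) = 2*V*(-10 + V))
11604 + (n(8) + 45)*(-62) = 11604 + (2*8*(-10 + 8) + 45)*(-62) = 11604 + (2*8*(-2) + 45)*(-62) = 11604 + (-32 + 45)*(-62) = 11604 + 13*(-62) = 11604 - 806 = 10798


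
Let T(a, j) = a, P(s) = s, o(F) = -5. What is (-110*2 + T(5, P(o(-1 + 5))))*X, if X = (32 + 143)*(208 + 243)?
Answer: -16968875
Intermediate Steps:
X = 78925 (X = 175*451 = 78925)
(-110*2 + T(5, P(o(-1 + 5))))*X = (-110*2 + 5)*78925 = (-220 + 5)*78925 = -215*78925 = -16968875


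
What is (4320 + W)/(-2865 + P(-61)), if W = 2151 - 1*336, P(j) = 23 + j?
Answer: -6135/2903 ≈ -2.1133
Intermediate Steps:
W = 1815 (W = 2151 - 336 = 1815)
(4320 + W)/(-2865 + P(-61)) = (4320 + 1815)/(-2865 + (23 - 61)) = 6135/(-2865 - 38) = 6135/(-2903) = 6135*(-1/2903) = -6135/2903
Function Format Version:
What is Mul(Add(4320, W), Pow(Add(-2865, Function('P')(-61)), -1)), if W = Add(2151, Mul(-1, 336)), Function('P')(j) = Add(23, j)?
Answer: Rational(-6135, 2903) ≈ -2.1133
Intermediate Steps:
W = 1815 (W = Add(2151, -336) = 1815)
Mul(Add(4320, W), Pow(Add(-2865, Function('P')(-61)), -1)) = Mul(Add(4320, 1815), Pow(Add(-2865, Add(23, -61)), -1)) = Mul(6135, Pow(Add(-2865, -38), -1)) = Mul(6135, Pow(-2903, -1)) = Mul(6135, Rational(-1, 2903)) = Rational(-6135, 2903)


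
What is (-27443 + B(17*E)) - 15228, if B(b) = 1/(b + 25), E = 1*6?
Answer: -5419216/127 ≈ -42671.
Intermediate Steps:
E = 6
B(b) = 1/(25 + b)
(-27443 + B(17*E)) - 15228 = (-27443 + 1/(25 + 17*6)) - 15228 = (-27443 + 1/(25 + 102)) - 15228 = (-27443 + 1/127) - 15228 = -3485260/127 - 15228 = -5419216/127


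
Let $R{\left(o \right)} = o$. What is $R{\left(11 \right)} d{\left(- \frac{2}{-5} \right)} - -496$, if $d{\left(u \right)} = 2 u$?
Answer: $\frac{2524}{5} \approx 504.8$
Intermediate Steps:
$R{\left(11 \right)} d{\left(- \frac{2}{-5} \right)} - -496 = 11 \cdot 2 \left(- \frac{2}{-5}\right) - -496 = 11 \cdot 2 \left(\left(-2\right) \left(- \frac{1}{5}\right)\right) + 496 = 11 \cdot 2 \cdot \frac{2}{5} + 496 = 11 \cdot \frac{4}{5} + 496 = \frac{44}{5} + 496 = \frac{2524}{5}$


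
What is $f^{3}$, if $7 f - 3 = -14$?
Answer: $- \frac{1331}{343} \approx -3.8805$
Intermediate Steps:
$f = - \frac{11}{7}$ ($f = \frac{3}{7} + \frac{1}{7} \left(-14\right) = \frac{3}{7} - 2 = - \frac{11}{7} \approx -1.5714$)
$f^{3} = \left(- \frac{11}{7}\right)^{3} = - \frac{1331}{343}$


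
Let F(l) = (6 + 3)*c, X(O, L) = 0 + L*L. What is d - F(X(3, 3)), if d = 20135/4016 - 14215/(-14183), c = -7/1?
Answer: 3931074609/56958928 ≈ 69.016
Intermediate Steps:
c = -7 (c = -7*1 = -7)
X(O, L) = L² (X(O, L) = 0 + L² = L²)
F(l) = -63 (F(l) = (6 + 3)*(-7) = 9*(-7) = -63)
d = 342662145/56958928 (d = 20135*(1/4016) - 14215*(-1/14183) = 20135/4016 + 14215/14183 = 342662145/56958928 ≈ 6.0160)
d - F(X(3, 3)) = 342662145/56958928 - 1*(-63) = 342662145/56958928 + 63 = 3931074609/56958928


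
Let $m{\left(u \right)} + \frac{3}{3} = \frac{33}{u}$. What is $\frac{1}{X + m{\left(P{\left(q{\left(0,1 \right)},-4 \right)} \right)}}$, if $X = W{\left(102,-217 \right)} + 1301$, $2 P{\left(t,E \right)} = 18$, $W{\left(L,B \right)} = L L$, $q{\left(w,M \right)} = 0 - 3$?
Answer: $\frac{3}{35123} \approx 8.5414 \cdot 10^{-5}$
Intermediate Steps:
$q{\left(w,M \right)} = -3$ ($q{\left(w,M \right)} = 0 - 3 = -3$)
$W{\left(L,B \right)} = L^{2}$
$P{\left(t,E \right)} = 9$ ($P{\left(t,E \right)} = \frac{1}{2} \cdot 18 = 9$)
$m{\left(u \right)} = -1 + \frac{33}{u}$
$X = 11705$ ($X = 102^{2} + 1301 = 10404 + 1301 = 11705$)
$\frac{1}{X + m{\left(P{\left(q{\left(0,1 \right)},-4 \right)} \right)}} = \frac{1}{11705 + \frac{33 - 9}{9}} = \frac{1}{11705 + \frac{1}{9} \cdot 24} = \frac{1}{11705 + \frac{8}{3}} = \frac{1}{\frac{35123}{3}} = \frac{3}{35123}$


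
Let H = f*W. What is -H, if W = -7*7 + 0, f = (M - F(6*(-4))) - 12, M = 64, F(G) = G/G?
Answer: 2499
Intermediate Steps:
F(G) = 1
f = 51 (f = (64 - 1*1) - 12 = (64 - 1) - 12 = 63 - 12 = 51)
W = -49 (W = -49 + 0 = -49)
H = -2499 (H = 51*(-49) = -2499)
-H = -1*(-2499) = 2499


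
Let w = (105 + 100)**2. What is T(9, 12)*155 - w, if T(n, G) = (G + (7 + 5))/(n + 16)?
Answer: -209381/5 ≈ -41876.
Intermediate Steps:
T(n, G) = (12 + G)/(16 + n) (T(n, G) = (G + 12)/(16 + n) = (12 + G)/(16 + n))
w = 42025 (w = 205**2 = 42025)
T(9, 12)*155 - w = ((12 + 12)/(16 + 9))*155 - 1*42025 = (24/25)*155 - 42025 = 744/5 - 42025 = -209381/5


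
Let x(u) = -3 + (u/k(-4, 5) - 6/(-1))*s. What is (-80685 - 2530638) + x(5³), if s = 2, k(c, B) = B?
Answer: -2611264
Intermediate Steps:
x(u) = 9 + 2*u/5 (x(u) = -3 + (u/5 - 6/(-1))*2 = -3 + (u*(⅕) - 6*(-1))*2 = -3 + (u/5 + 6)*2 = -3 + (6 + u/5)*2 = -3 + (12 + 2*u/5) = 9 + 2*u/5)
(-80685 - 2530638) + x(5³) = (-80685 - 2530638) + (9 + (⅖)*5³) = -2611323 + (9 + (⅖)*125) = -2611323 + (9 + 50) = -2611323 + 59 = -2611264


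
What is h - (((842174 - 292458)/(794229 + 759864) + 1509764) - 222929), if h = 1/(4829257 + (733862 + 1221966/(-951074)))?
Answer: -1763523684927487201228793/1370434593538136520 ≈ -1.2868e+6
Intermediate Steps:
h = 475537/2645468308920 (h = 1/(4829257 + (733862 + 1221966*(-1/951074))) = 1/(4829257 + (733862 - 610983/475537)) = 1/(4829257 + 348977922911/475537) = 1/(2645468308920/475537) = 475537/2645468308920 ≈ 1.7976e-7)
h - (((842174 - 292458)/(794229 + 759864) + 1509764) - 222929) = 475537/2645468308920 - (((842174 - 292458)/(794229 + 759864) + 1509764) - 222929) = 475537/2645468308920 - ((549716/1554093 + 1509764) - 222929) = 475537/2645468308920 - (2346314213768/1554093 - 222929) = 475537/2645468308920 - 1*1999861815371/1554093 = 475537/2645468308920 - 1999861815371/1554093 = -1763523684927487201228793/1370434593538136520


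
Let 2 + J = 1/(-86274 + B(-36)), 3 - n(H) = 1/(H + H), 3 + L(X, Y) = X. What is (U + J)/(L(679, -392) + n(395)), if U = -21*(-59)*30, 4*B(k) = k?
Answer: 2533503568970/46282977747 ≈ 54.739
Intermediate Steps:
L(X, Y) = -3 + X
B(k) = k/4
n(H) = 3 - 1/(2*H) (n(H) = 3 - 1/(H + H) = 3 - 1/(2*H))
J = -172567/86283 (J = -2 + 1/(-86274 + (1/4)*(-36)) = -2 + 1/(-86274 - 9) = -2 + 1/(-86283) = -2 - 1/86283 = -172567/86283 ≈ -2.0000)
U = 37170 (U = 1239*30 = 37170)
(U + J)/(L(679, -392) + n(395)) = (37170 - 172567/86283)/((-3 + 679) + (3 - 1/2/395)) = 3206966543/(86283*(676 + (3 - 1/2*1/395))) = 3206966543/(86283*(676 + (3 - 1/790))) = 3206966543/(86283*(676 + 2369/790)) = 3206966543/(86283*(536409/790)) = (3206966543/86283)*(790/536409) = 2533503568970/46282977747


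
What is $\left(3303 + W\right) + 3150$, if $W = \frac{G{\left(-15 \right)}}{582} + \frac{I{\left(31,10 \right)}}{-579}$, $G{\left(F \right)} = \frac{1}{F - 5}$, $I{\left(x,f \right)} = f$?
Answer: $\frac{14496754567}{2246520} \approx 6453.0$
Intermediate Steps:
$G{\left(F \right)} = \frac{1}{-5 + F}$
$W = - \frac{38993}{2246520}$ ($W = \frac{1}{\left(-5 - 15\right) 582} + \frac{10}{-579} = \frac{1}{-20} \cdot \frac{1}{582} + 10 \left(- \frac{1}{579}\right) = \left(- \frac{1}{20}\right) \frac{1}{582} - \frac{10}{579} = - \frac{1}{11640} - \frac{10}{579} = - \frac{38993}{2246520} \approx -0.017357$)
$\left(3303 + W\right) + 3150 = \left(3303 - \frac{38993}{2246520}\right) + 3150 = \frac{7420216567}{2246520} + 3150 = \frac{14496754567}{2246520}$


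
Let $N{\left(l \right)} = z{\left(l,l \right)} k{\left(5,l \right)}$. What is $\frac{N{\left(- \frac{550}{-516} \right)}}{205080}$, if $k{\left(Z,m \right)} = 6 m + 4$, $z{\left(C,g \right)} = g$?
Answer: $\frac{8195}{151677168} \approx 5.4029 \cdot 10^{-5}$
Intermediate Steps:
$k{\left(Z,m \right)} = 4 + 6 m$
$N{\left(l \right)} = l \left(4 + 6 l\right)$
$\frac{N{\left(- \frac{550}{-516} \right)}}{205080} = \frac{2 \left(- \frac{550}{-516}\right) \left(2 + 3 \left(- \frac{550}{-516}\right)\right)}{205080} = 2 \left(\left(-550\right) \left(- \frac{1}{516}\right)\right) \left(2 + 3 \left(\left(-550\right) \left(- \frac{1}{516}\right)\right)\right) \frac{1}{205080} = 2 \cdot \frac{275}{258} \left(2 + 3 \cdot \frac{275}{258}\right) \frac{1}{205080} = 2 \cdot \frac{275}{258} \left(2 + \frac{275}{86}\right) \frac{1}{205080} = 2 \cdot \frac{275}{258} \cdot \frac{447}{86} \cdot \frac{1}{205080} = \frac{40975}{3698} \cdot \frac{1}{205080} = \frac{8195}{151677168}$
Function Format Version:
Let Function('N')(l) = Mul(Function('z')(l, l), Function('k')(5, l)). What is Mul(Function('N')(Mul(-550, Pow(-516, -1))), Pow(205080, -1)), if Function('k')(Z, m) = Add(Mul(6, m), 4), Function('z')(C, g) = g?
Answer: Rational(8195, 151677168) ≈ 5.4029e-5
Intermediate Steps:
Function('k')(Z, m) = Add(4, Mul(6, m))
Function('N')(l) = Mul(l, Add(4, Mul(6, l)))
Mul(Function('N')(Mul(-550, Pow(-516, -1))), Pow(205080, -1)) = Mul(Mul(2, Mul(-550, Pow(-516, -1)), Add(2, Mul(3, Mul(-550, Pow(-516, -1))))), Pow(205080, -1)) = Mul(Mul(2, Mul(-550, Rational(-1, 516)), Add(2, Mul(3, Mul(-550, Rational(-1, 516))))), Rational(1, 205080)) = Mul(Mul(2, Rational(275, 258), Add(2, Mul(3, Rational(275, 258)))), Rational(1, 205080)) = Mul(Mul(2, Rational(275, 258), Add(2, Rational(275, 86))), Rational(1, 205080)) = Mul(Mul(2, Rational(275, 258), Rational(447, 86)), Rational(1, 205080)) = Mul(Rational(40975, 3698), Rational(1, 205080)) = Rational(8195, 151677168)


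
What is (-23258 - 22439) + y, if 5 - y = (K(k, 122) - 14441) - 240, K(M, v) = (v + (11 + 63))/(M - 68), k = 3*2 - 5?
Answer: -2077541/67 ≈ -31008.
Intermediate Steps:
k = 1 (k = 6 - 5 = 1)
K(M, v) = (74 + v)/(-68 + M) (K(M, v) = (v + 74)/(-68 + M) = (74 + v)/(-68 + M))
y = 984158/67 (y = 5 - (((74 + 122)/(-68 + 1) - 14441) - 240) = 5 - ((196/(-67) - 14441) - 240) = 5 - ((-1/67*196 - 14441) - 240) = 5 - ((-196/67 - 14441) - 240) = 5 - (-967743/67 - 240) = 5 - 1*(-983823/67) = 5 + 983823/67 = 984158/67 ≈ 14689.)
(-23258 - 22439) + y = (-23258 - 22439) + 984158/67 = -45697 + 984158/67 = -2077541/67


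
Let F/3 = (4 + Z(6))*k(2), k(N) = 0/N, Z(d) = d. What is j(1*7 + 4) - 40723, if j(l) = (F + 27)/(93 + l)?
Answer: -4235165/104 ≈ -40723.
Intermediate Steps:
k(N) = 0
F = 0 (F = 3*((4 + 6)*0) = 3*(10*0) = 3*0 = 0)
j(l) = 27/(93 + l) (j(l) = (0 + 27)/(93 + l) = 27/(93 + l))
j(1*7 + 4) - 40723 = 27/(93 + (1*7 + 4)) - 40723 = 27/(93 + (7 + 4)) - 40723 = 27/(93 + 11) - 40723 = 27/104 - 40723 = -4235165/104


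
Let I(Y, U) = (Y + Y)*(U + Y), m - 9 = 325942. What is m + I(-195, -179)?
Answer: 471811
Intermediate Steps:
m = 325951 (m = 9 + 325942 = 325951)
I(Y, U) = 2*Y*(U + Y) (I(Y, U) = (2*Y)*(U + Y) = 2*Y*(U + Y))
m + I(-195, -179) = 325951 + 2*(-195)*(-179 - 195) = 325951 + 2*(-195)*(-374) = 325951 + 145860 = 471811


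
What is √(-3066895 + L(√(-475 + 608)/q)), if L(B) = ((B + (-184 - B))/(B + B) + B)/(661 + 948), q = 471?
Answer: √(-31157032826978543103255 - 2057099997511293*√133)/100792587 ≈ 1751.3*I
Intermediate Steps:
L(B) = -92/(1609*B) + B/1609 (L(B) = (-184*1/(2*B) + B)/1609 = (-92/B + B)*(1/1609) = (B - 92/B)*(1/1609) = -92/(1609*B) + B/1609)
√(-3066895 + L(√(-475 + 608)/q)) = √(-3066895 + (-92 + (√(-475 + 608)/471)²)/(1609*((√(-475 + 608)/471)))) = √(-3066895 + (-92 + (√133*(1/471))²)/(1609*((√133*(1/471))))) = √(-3066895 + (-92 + (√133/471)²)/(1609*((√133/471)))) = √(-3066895 + (471*√133/133)*(-92 + 133/221841)/1609) = √(-3066895 + (1/1609)*(471*√133/133)*(-20409239/221841)) = √(-3066895 - 20409239*√133/100792587)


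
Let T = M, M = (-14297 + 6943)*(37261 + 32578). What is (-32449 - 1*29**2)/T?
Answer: 16645/256798003 ≈ 6.4817e-5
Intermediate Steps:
M = -513596006 (M = -7354*69839 = -513596006)
T = -513596006
(-32449 - 1*29**2)/T = (-32449 - 1*29**2)/(-513596006) = (-32449 - 1*841)*(-1/513596006) = (-32449 - 841)*(-1/513596006) = -33290*(-1/513596006) = 16645/256798003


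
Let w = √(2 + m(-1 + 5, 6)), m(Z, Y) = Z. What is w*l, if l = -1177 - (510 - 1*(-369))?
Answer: -2056*√6 ≈ -5036.1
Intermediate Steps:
l = -2056 (l = -1177 - (510 + 369) = -1177 - 1*879 = -1177 - 879 = -2056)
w = √6 (w = √(2 + (-1 + 5)) = √(2 + 4) = √6 ≈ 2.4495)
w*l = √6*(-2056) = -2056*√6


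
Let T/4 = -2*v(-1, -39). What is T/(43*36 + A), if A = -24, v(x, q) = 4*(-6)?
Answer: 16/127 ≈ 0.12598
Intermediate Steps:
v(x, q) = -24
T = 192 (T = 4*(-2*(-24)) = 4*48 = 192)
T/(43*36 + A) = 192/(43*36 - 24) = 192/(1548 - 24) = 192/1524 = 192*(1/1524) = 16/127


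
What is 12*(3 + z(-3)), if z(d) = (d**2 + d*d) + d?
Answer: 216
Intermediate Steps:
z(d) = d + 2*d**2 (z(d) = (d**2 + d**2) + d = 2*d**2 + d = d + 2*d**2)
12*(3 + z(-3)) = 12*(3 - 3*(1 + 2*(-3))) = 12*(3 - 3*(1 - 6)) = 12*(3 - 3*(-5)) = 12*(3 + 15) = 12*18 = 216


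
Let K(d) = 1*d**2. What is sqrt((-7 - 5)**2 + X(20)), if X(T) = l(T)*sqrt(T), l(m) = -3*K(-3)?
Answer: 3*sqrt(16 - 6*sqrt(5)) ≈ 4.8221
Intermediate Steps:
K(d) = d**2
l(m) = -27 (l(m) = -3*(-3)**2 = -3*9 = -27)
X(T) = -27*sqrt(T)
sqrt((-7 - 5)**2 + X(20)) = sqrt((-7 - 5)**2 - 54*sqrt(5)) = sqrt((-12)**2 - 54*sqrt(5)) = sqrt(144 - 54*sqrt(5))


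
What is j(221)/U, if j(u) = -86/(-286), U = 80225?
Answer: 43/11472175 ≈ 3.7482e-6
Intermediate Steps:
j(u) = 43/143 (j(u) = -86*(-1/286) = 43/143)
j(221)/U = (43/143)/80225 = (43/143)*(1/80225) = 43/11472175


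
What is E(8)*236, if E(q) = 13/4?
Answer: 767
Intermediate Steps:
E(q) = 13/4 (E(q) = 13*(¼) = 13/4)
E(8)*236 = (13/4)*236 = 767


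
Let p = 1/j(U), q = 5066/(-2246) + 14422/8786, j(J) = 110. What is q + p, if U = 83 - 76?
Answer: -328313421/542667290 ≈ -0.60500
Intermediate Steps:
U = 7
q = -3029516/4933339 (q = 5066*(-1/2246) + 14422*(1/8786) = -2533/1123 + 7211/4393 = -3029516/4933339 ≈ -0.61409)
p = 1/110 ≈ 0.0090909
q + p = -3029516/4933339 + 1/110 = -328313421/542667290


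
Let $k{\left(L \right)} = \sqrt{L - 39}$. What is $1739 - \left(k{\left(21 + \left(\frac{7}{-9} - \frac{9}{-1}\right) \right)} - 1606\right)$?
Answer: $3345 - \frac{2 i \sqrt{22}}{3} \approx 3345.0 - 3.1269 i$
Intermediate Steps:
$k{\left(L \right)} = \sqrt{-39 + L}$
$1739 - \left(k{\left(21 + \left(\frac{7}{-9} - \frac{9}{-1}\right) \right)} - 1606\right) = 1739 - \left(\sqrt{-39 + \left(21 + \left(\frac{7}{-9} - \frac{9}{-1}\right)\right)} - 1606\right) = 1739 - \left(\sqrt{-39 + \left(21 + \left(7 \left(- \frac{1}{9}\right) - -9\right)\right)} - 1606\right) = 1739 - \left(\sqrt{-39 + \left(21 + \left(- \frac{7}{9} + 9\right)\right)} - 1606\right) = 1739 - \left(\sqrt{-39 + \left(21 + \frac{74}{9}\right)} - 1606\right) = 1739 - \left(\sqrt{-39 + \frac{263}{9}} - 1606\right) = 1739 - \left(\sqrt{- \frac{88}{9}} - 1606\right) = 1739 - \left(\frac{2 i \sqrt{22}}{3} - 1606\right) = 1739 - \left(-1606 + \frac{2 i \sqrt{22}}{3}\right) = 1739 + \left(1606 - \frac{2 i \sqrt{22}}{3}\right) = 3345 - \frac{2 i \sqrt{22}}{3}$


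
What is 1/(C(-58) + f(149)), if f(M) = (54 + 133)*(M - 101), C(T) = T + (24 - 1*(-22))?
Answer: 1/8964 ≈ 0.00011156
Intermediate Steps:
C(T) = 46 + T (C(T) = T + (24 + 22) = T + 46 = 46 + T)
f(M) = -18887 + 187*M (f(M) = 187*(-101 + M) = -18887 + 187*M)
1/(C(-58) + f(149)) = 1/((46 - 58) + (-18887 + 187*149)) = 1/(-12 + (-18887 + 27863)) = 1/(-12 + 8976) = 1/8964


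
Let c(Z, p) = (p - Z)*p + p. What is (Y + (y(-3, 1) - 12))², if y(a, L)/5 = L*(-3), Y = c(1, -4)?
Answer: 121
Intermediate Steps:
c(Z, p) = p + p*(p - Z) (c(Z, p) = p*(p - Z) + p = p + p*(p - Z))
Y = 16 (Y = -4*(1 - 4 - 1*1) = -4*(1 - 4 - 1) = -4*(-4) = 16)
y(a, L) = -15*L (y(a, L) = 5*(L*(-3)) = 5*(-3*L) = -15*L)
(Y + (y(-3, 1) - 12))² = (16 + (-15*1 - 12))² = (16 + (-15 - 12))² = (16 - 27)² = (-11)² = 121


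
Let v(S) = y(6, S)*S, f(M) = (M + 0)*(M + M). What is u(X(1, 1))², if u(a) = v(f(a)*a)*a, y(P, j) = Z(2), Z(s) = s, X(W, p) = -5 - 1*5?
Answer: 1600000000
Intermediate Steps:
X(W, p) = -10 (X(W, p) = -5 - 5 = -10)
y(P, j) = 2
f(M) = 2*M² (f(M) = M*(2*M) = 2*M²)
v(S) = 2*S
u(a) = 4*a⁴ (u(a) = (2*((2*a²)*a))*a = (2*(2*a³))*a = (4*a³)*a = 4*a⁴)
u(X(1, 1))² = (4*(-10)⁴)² = (4*10000)² = 40000² = 1600000000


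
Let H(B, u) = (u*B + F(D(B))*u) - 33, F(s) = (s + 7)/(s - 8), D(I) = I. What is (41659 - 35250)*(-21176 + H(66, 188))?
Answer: -54889107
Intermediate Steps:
F(s) = (7 + s)/(-8 + s)
H(B, u) = -33 + B*u + u*(7 + B)/(-8 + B) (H(B, u) = (u*B + ((7 + B)/(-8 + B))*u) - 33 = (B*u + u*(7 + B)/(-8 + B)) - 33 = -33 + B*u + u*(7 + B)/(-8 + B))
(41659 - 35250)*(-21176 + H(66, 188)) = (41659 - 35250)*(-21176 + (188*(7 + 66) + (-33 + 66*188)*(-8 + 66))/(-8 + 66)) = 6409*(-21176 + (188*73 + (-33 + 12408)*58)/58) = 6409*(-21176 + (13724 + 12375*58)/58) = 6409*(-21176 + (13724 + 717750)/58) = 6409*(-21176 + (1/58)*731474) = 6409*(-21176 + 365737/29) = 6409*(-248367/29) = -54889107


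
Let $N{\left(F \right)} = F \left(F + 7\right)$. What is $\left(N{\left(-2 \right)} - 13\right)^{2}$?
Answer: $529$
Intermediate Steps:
$N{\left(F \right)} = F \left(7 + F\right)$
$\left(N{\left(-2 \right)} - 13\right)^{2} = \left(- 2 \left(7 - 2\right) - 13\right)^{2} = \left(\left(-2\right) 5 - 13\right)^{2} = \left(-10 - 13\right)^{2} = \left(-23\right)^{2} = 529$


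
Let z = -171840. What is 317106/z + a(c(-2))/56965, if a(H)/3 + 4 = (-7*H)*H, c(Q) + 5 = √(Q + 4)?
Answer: -121089591/65259104 + 42*√2/11393 ≈ -1.8503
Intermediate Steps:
c(Q) = -5 + √(4 + Q) (c(Q) = -5 + √(Q + 4) = -5 + √(4 + Q))
a(H) = -12 - 21*H² (a(H) = -12 + 3*((-7*H)*H) = -12 + 3*(-7*H²) = -12 - 21*H²)
317106/z + a(c(-2))/56965 = 317106/(-171840) + (-12 - 21*(-5 + √(4 - 2))²)/56965 = 317106*(-1/171840) + (-12 - 21*(-5 + √2)²)*(1/56965) = -52851/28640 + (-12/56965 - 21*(-5 + √2)²/56965) = -602200179/326295520 - 21*(-5 + √2)²/56965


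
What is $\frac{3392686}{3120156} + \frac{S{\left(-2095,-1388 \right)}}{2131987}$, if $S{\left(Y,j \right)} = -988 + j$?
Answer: $\frac{25264856491}{23259202902} \approx 1.0862$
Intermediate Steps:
$\frac{3392686}{3120156} + \frac{S{\left(-2095,-1388 \right)}}{2131987} = \frac{3392686}{3120156} + \frac{-988 - 1388}{2131987} = 3392686 \cdot \frac{1}{3120156} - \frac{216}{193817} = \frac{1696343}{1560078} - \frac{216}{193817} = \frac{25264856491}{23259202902}$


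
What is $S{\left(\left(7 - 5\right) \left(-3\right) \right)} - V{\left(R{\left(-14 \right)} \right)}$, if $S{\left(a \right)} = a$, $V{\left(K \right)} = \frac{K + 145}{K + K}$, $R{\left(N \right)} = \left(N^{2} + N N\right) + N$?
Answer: $- \frac{5059}{756} \approx -6.6918$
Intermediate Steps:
$R{\left(N \right)} = N + 2 N^{2}$ ($R{\left(N \right)} = \left(N^{2} + N^{2}\right) + N = 2 N^{2} + N = N + 2 N^{2}$)
$V{\left(K \right)} = \frac{145 + K}{2 K}$
$S{\left(\left(7 - 5\right) \left(-3\right) \right)} - V{\left(R{\left(-14 \right)} \right)} = \left(7 - 5\right) \left(-3\right) - \frac{145 - 14 \left(1 + 2 \left(-14\right)\right)}{2 \left(- 14 \left(1 + 2 \left(-14\right)\right)\right)} = 2 \left(-3\right) - \frac{145 - 14 \left(1 - 28\right)}{2 \left(- 14 \left(1 - 28\right)\right)} = -6 - \frac{145 - -378}{2 \left(\left(-14\right) \left(-27\right)\right)} = -6 - \frac{145 + 378}{2 \cdot 378} = -6 - \frac{1}{2} \cdot \frac{1}{378} \cdot 523 = -6 - \frac{523}{756} = - \frac{5059}{756}$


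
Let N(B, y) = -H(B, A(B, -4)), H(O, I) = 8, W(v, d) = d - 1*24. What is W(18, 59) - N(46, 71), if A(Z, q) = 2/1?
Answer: 43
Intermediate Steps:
W(v, d) = -24 + d (W(v, d) = d - 24 = -24 + d)
A(Z, q) = 2 (A(Z, q) = 2*1 = 2)
N(B, y) = -8 (N(B, y) = -1*8 = -8)
W(18, 59) - N(46, 71) = (-24 + 59) - 1*(-8) = 35 + 8 = 43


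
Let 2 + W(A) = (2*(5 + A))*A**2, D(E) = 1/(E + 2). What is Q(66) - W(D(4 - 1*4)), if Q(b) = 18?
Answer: 69/4 ≈ 17.250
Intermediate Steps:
D(E) = 1/(2 + E)
W(A) = -2 + A**2*(10 + 2*A) (W(A) = -2 + (2*(5 + A))*A**2 = -2 + (10 + 2*A)*A**2 = -2 + A**2*(10 + 2*A))
Q(66) - W(D(4 - 1*4)) = 18 - (-2 + 2*(1/(2 + (4 - 1*4)))**3 + 10*(1/(2 + (4 - 1*4)))**2) = 18 - (-2 + 2*(1/(2 + (4 - 4)))**3 + 10*(1/(2 + (4 - 4)))**2) = 18 - (-2 + 2*(1/(2 + 0))**3 + 10*(1/(2 + 0))**2) = 18 - (-2 + 2*(1/2)**3 + 10*(1/2)**2) = 18 - (-2 + 2*(1/8) + 10*(1/4)) = 18 - (-2 + 1/4 + 5/2) = 18 - 1*3/4 = 18 - 3/4 = 69/4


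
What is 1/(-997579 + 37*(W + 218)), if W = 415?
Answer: -1/974158 ≈ -1.0265e-6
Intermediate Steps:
1/(-997579 + 37*(W + 218)) = 1/(-997579 + 37*(415 + 218)) = 1/(-997579 + 37*633) = 1/(-997579 + 23421) = 1/(-974158) = -1/974158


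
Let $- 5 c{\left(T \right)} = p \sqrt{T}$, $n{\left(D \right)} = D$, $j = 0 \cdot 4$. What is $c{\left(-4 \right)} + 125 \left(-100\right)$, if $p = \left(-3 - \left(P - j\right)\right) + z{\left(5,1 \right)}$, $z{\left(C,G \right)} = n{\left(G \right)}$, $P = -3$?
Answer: $-12500 - \frac{2 i}{5} \approx -12500.0 - 0.4 i$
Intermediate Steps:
$j = 0$
$z{\left(C,G \right)} = G$
$p = 1$ ($p = \left(-3 + \left(0 - -3\right)\right) + 1 = \left(-3 + \left(0 + 3\right)\right) + 1 = \left(-3 + 3\right) + 1 = 0 + 1 = 1$)
$c{\left(T \right)} = - \frac{\sqrt{T}}{5}$ ($c{\left(T \right)} = - \frac{1 \sqrt{T}}{5} = - \frac{\sqrt{T}}{5}$)
$c{\left(-4 \right)} + 125 \left(-100\right) = - \frac{\sqrt{-4}}{5} + 125 \left(-100\right) = - \frac{2 i}{5} - 12500 = -12500 - \frac{2 i}{5}$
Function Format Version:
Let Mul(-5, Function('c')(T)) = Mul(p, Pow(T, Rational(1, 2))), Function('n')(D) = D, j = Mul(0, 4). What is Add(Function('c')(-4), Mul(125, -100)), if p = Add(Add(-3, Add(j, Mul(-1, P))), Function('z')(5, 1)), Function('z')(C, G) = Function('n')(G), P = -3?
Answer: Add(-12500, Mul(Rational(-2, 5), I)) ≈ Add(-12500., Mul(-0.40000, I))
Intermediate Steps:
j = 0
Function('z')(C, G) = G
p = 1 (p = Add(Add(-3, Add(0, Mul(-1, -3))), 1) = Add(Add(-3, Add(0, 3)), 1) = Add(Add(-3, 3), 1) = Add(0, 1) = 1)
Function('c')(T) = Mul(Rational(-1, 5), Pow(T, Rational(1, 2))) (Function('c')(T) = Mul(Rational(-1, 5), Mul(1, Pow(T, Rational(1, 2)))) = Mul(Rational(-1, 5), Pow(T, Rational(1, 2))))
Add(Function('c')(-4), Mul(125, -100)) = Add(Mul(Rational(-1, 5), Pow(-4, Rational(1, 2))), Mul(125, -100)) = Add(Mul(Rational(-1, 5), Mul(2, I)), -12500) = Add(Mul(Rational(-2, 5), I), -12500) = Add(-12500, Mul(Rational(-2, 5), I))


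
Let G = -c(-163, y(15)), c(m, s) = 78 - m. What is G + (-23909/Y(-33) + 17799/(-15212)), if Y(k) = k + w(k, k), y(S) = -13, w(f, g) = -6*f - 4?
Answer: -956810159/2449132 ≈ -390.67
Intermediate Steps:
w(f, g) = -4 - 6*f
Y(k) = -4 - 5*k (Y(k) = k + (-4 - 6*k) = -4 - 5*k)
G = -241 (G = -(78 - 1*(-163)) = -(78 + 163) = -1*241 = -241)
G + (-23909/Y(-33) + 17799/(-15212)) = -241 + (-23909/(-4 - 5*(-33)) + 17799/(-15212)) = -241 + (-23909/(-4 + 165) + 17799*(-1/15212)) = -241 + (-23909/161 - 17799/15212) = -241 - 366569347/2449132 = -956810159/2449132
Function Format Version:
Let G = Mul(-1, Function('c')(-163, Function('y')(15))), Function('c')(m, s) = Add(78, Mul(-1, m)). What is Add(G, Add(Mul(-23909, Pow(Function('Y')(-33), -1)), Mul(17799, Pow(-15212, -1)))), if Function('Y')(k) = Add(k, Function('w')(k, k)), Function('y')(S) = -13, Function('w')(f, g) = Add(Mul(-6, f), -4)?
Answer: Rational(-956810159, 2449132) ≈ -390.67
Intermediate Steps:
Function('w')(f, g) = Add(-4, Mul(-6, f))
Function('Y')(k) = Add(-4, Mul(-5, k)) (Function('Y')(k) = Add(k, Add(-4, Mul(-6, k))) = Add(-4, Mul(-5, k)))
G = -241 (G = Mul(-1, Add(78, Mul(-1, -163))) = Mul(-1, Add(78, 163)) = Mul(-1, 241) = -241)
Add(G, Add(Mul(-23909, Pow(Function('Y')(-33), -1)), Mul(17799, Pow(-15212, -1)))) = Add(-241, Add(Mul(-23909, Pow(Add(-4, Mul(-5, -33)), -1)), Mul(17799, Pow(-15212, -1)))) = Add(-241, Add(Mul(-23909, Pow(Add(-4, 165), -1)), Mul(17799, Rational(-1, 15212)))) = Add(-241, Add(Mul(-23909, Pow(161, -1)), Rational(-17799, 15212))) = Add(-241, Add(Mul(-23909, Rational(1, 161)), Rational(-17799, 15212))) = Add(-241, Add(Rational(-23909, 161), Rational(-17799, 15212))) = Add(-241, Rational(-366569347, 2449132)) = Rational(-956810159, 2449132)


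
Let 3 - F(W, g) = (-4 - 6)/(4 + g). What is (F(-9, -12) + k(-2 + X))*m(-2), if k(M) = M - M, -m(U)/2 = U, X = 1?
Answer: 7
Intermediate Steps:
m(U) = -2*U
F(W, g) = 3 + 10/(4 + g) (F(W, g) = 3 - (-4 - 6)/(4 + g) = 3 - (-10)/(4 + g) = 3 + 10/(4 + g))
k(M) = 0
(F(-9, -12) + k(-2 + X))*m(-2) = ((22 + 3*(-12))/(4 - 12) + 0)*(-2*(-2)) = ((22 - 36)/(-8) + 0)*4 = (-1/8*(-14) + 0)*4 = (7/4 + 0)*4 = (7/4)*4 = 7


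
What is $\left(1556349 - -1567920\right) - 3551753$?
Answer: $-427484$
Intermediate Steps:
$\left(1556349 - -1567920\right) - 3551753 = \left(1556349 + 1567920\right) - 3551753 = 3124269 - 3551753 = -427484$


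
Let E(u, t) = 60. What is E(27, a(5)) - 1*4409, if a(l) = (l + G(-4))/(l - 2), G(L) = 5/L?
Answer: -4349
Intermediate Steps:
a(l) = (-5/4 + l)/(-2 + l) (a(l) = (l + 5/(-4))/(l - 2) = (l + 5*(-¼))/(-2 + l) = (l - 5/4)/(-2 + l) = (-5/4 + l)/(-2 + l))
E(27, a(5)) - 1*4409 = 60 - 1*4409 = 60 - 4409 = -4349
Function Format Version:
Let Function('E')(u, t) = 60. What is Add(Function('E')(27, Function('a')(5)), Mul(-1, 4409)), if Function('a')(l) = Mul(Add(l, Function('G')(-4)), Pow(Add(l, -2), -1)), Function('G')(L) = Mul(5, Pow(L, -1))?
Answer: -4349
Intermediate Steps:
Function('a')(l) = Mul(Pow(Add(-2, l), -1), Add(Rational(-5, 4), l)) (Function('a')(l) = Mul(Add(l, Mul(5, Pow(-4, -1))), Pow(Add(l, -2), -1)) = Mul(Add(l, Mul(5, Rational(-1, 4))), Pow(Add(-2, l), -1)) = Mul(Add(l, Rational(-5, 4)), Pow(Add(-2, l), -1)) = Mul(Add(Rational(-5, 4), l), Pow(Add(-2, l), -1)) = Mul(Pow(Add(-2, l), -1), Add(Rational(-5, 4), l)))
Add(Function('E')(27, Function('a')(5)), Mul(-1, 4409)) = Add(60, Mul(-1, 4409)) = Add(60, -4409) = -4349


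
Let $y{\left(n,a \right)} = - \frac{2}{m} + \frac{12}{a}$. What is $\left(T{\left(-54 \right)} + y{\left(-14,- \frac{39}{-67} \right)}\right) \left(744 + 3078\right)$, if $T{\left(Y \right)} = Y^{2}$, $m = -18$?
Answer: $\frac{33672506}{3} \approx 1.1224 \cdot 10^{7}$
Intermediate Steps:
$y{\left(n,a \right)} = \frac{1}{9} + \frac{12}{a}$ ($y{\left(n,a \right)} = - \frac{2}{-18} + \frac{12}{a} = \left(-2\right) \left(- \frac{1}{18}\right) + \frac{12}{a} = \frac{1}{9} + \frac{12}{a}$)
$\left(T{\left(-54 \right)} + y{\left(-14,- \frac{39}{-67} \right)}\right) \left(744 + 3078\right) = \left(\left(-54\right)^{2} + \frac{108 - \frac{39}{-67}}{9 \left(- \frac{39}{-67}\right)}\right) \left(744 + 3078\right) = \left(2916 + \frac{108 - - \frac{39}{67}}{9 \left(\left(-39\right) \left(- \frac{1}{67}\right)\right)}\right) 3822 = \left(2916 + \frac{108 + \frac{39}{67}}{9 \cdot \frac{39}{67}}\right) 3822 = \left(2916 + \frac{1}{9} \cdot \frac{67}{39} \cdot \frac{7275}{67}\right) 3822 = \left(2916 + \frac{2425}{117}\right) 3822 = \frac{343597}{117} \cdot 3822 = \frac{33672506}{3}$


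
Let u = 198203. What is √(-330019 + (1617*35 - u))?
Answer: 3*I*√52403 ≈ 686.75*I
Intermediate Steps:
√(-330019 + (1617*35 - u)) = √(-330019 + (1617*35 - 1*198203)) = √(-330019 + (56595 - 198203)) = √(-330019 - 141608) = √(-471627) = 3*I*√52403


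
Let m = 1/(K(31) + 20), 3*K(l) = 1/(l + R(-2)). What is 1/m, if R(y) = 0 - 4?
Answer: 1621/81 ≈ 20.012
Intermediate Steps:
R(y) = -4
K(l) = 1/(3*(-4 + l)) (K(l) = 1/(3*(l - 4)) = 1/(3*(-4 + l)))
m = 81/1621 (m = 1/(1/(3*(-4 + 31)) + 20) = 1/((⅓)/27 + 20) = 1/((⅓)*(1/27) + 20) = 1/(1/81 + 20) = 1/(1621/81) = 81/1621 ≈ 0.049969)
1/m = 1/(81/1621) = 1621/81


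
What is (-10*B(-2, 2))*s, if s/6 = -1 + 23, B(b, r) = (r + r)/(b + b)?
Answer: 1320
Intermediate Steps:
B(b, r) = r/b (B(b, r) = (2*r)/((2*b)) = (2*r)*(1/(2*b)) = r/b)
s = 132 (s = 6*(-1 + 23) = 6*22 = 132)
(-10*B(-2, 2))*s = -20/(-2)*132 = -20*(-1)/2*132 = -10*(-1)*132 = 10*132 = 1320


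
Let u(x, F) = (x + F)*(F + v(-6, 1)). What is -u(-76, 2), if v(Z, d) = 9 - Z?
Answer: 1258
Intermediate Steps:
u(x, F) = (15 + F)*(F + x) (u(x, F) = (x + F)*(F + (9 - 1*(-6))) = (F + x)*(F + (9 + 6)) = (F + x)*(F + 15) = (F + x)*(15 + F) = (15 + F)*(F + x))
-u(-76, 2) = -(2**2 + 15*2 + 15*(-76) + 2*(-76)) = -(4 + 30 - 1140 - 152) = -1*(-1258) = 1258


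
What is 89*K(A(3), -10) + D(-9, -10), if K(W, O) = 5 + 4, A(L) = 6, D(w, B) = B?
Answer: 791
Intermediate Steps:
K(W, O) = 9
89*K(A(3), -10) + D(-9, -10) = 89*9 - 10 = 801 - 10 = 791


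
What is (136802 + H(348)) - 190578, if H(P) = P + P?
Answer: -53080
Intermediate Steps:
H(P) = 2*P
(136802 + H(348)) - 190578 = (136802 + 2*348) - 190578 = (136802 + 696) - 190578 = 137498 - 190578 = -53080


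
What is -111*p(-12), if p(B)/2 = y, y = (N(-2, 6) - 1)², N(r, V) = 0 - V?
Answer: -10878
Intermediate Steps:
N(r, V) = -V
y = 49 (y = (-1*6 - 1)² = (-6 - 1)² = (-7)² = 49)
p(B) = 98 (p(B) = 2*49 = 98)
-111*p(-12) = -111*98 = -10878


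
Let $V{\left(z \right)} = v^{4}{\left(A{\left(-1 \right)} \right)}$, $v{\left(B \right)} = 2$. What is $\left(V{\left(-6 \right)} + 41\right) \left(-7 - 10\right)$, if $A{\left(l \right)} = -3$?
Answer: $-969$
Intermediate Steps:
$V{\left(z \right)} = 16$ ($V{\left(z \right)} = 2^{4} = 16$)
$\left(V{\left(-6 \right)} + 41\right) \left(-7 - 10\right) = \left(16 + 41\right) \left(-7 - 10\right) = 57 \left(-7 - 10\right) = 57 \left(-17\right) = -969$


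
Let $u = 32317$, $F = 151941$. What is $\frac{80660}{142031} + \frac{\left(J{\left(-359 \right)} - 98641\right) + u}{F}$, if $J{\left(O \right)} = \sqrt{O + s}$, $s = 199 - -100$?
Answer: $\frac{945165672}{7193444057} + \frac{2 i \sqrt{15}}{151941} \approx 0.13139 + 5.098 \cdot 10^{-5} i$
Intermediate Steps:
$s = 299$ ($s = 199 + 100 = 299$)
$J{\left(O \right)} = \sqrt{299 + O}$ ($J{\left(O \right)} = \sqrt{O + 299} = \sqrt{299 + O}$)
$\frac{80660}{142031} + \frac{\left(J{\left(-359 \right)} - 98641\right) + u}{F} = \frac{80660}{142031} + \frac{\left(\sqrt{299 - 359} - 98641\right) + 32317}{151941} = 80660 \cdot \frac{1}{142031} + \left(\left(\sqrt{-60} - 98641\right) + 32317\right) \frac{1}{151941} = \frac{80660}{142031} + \left(\left(2 i \sqrt{15} - 98641\right) + 32317\right) \frac{1}{151941} = \frac{80660}{142031} + \left(\left(-98641 + 2 i \sqrt{15}\right) + 32317\right) \frac{1}{151941} = \frac{80660}{142031} + \left(-66324 + 2 i \sqrt{15}\right) \frac{1}{151941} = \frac{80660}{142031} - \left(\frac{22108}{50647} - \frac{2 i \sqrt{15}}{151941}\right) = \frac{945165672}{7193444057} + \frac{2 i \sqrt{15}}{151941}$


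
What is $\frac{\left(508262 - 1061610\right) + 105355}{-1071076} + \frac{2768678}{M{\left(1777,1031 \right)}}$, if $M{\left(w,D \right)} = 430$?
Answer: $\frac{1482828597259}{230281340} \approx 6439.2$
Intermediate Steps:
$\frac{\left(508262 - 1061610\right) + 105355}{-1071076} + \frac{2768678}{M{\left(1777,1031 \right)}} = \frac{\left(508262 - 1061610\right) + 105355}{-1071076} + \frac{2768678}{430} = \left(-553348 + 105355\right) \left(- \frac{1}{1071076}\right) + 2768678 \cdot \frac{1}{430} = \left(-447993\right) \left(- \frac{1}{1071076}\right) + \frac{1384339}{215} = \frac{447993}{1071076} + \frac{1384339}{215} = \frac{1482828597259}{230281340}$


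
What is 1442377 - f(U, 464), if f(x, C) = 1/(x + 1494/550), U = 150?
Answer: 60575506594/41997 ≈ 1.4424e+6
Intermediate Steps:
f(x, C) = 1/(747/275 + x) (f(x, C) = 1/(x + 1494*(1/550)) = 1/(x + 747/275) = 1/(747/275 + x))
1442377 - f(U, 464) = 1442377 - 275/(747 + 275*150) = 1442377 - 275/(747 + 41250) = 1442377 - 275/41997 = 60575506594/41997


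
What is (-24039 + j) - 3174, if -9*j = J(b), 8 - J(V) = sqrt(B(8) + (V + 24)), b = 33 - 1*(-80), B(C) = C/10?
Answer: -244925/9 + sqrt(3445)/45 ≈ -27213.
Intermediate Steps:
B(C) = C/10 (B(C) = C*(1/10) = C/10)
b = 113 (b = 33 + 80 = 113)
J(V) = 8 - sqrt(124/5 + V) (J(V) = 8 - sqrt((1/10)*8 + (V + 24)) = 8 - sqrt(4/5 + (24 + V)) = 8 - sqrt(124/5 + V))
j = -8/9 + sqrt(3445)/45 (j = -(8 - sqrt(620 + 25*113)/5)/9 = -(8 - sqrt(620 + 2825)/5)/9 = -(8 - sqrt(3445)/5)/9 = -8/9 + sqrt(3445)/45 ≈ 0.41542)
(-24039 + j) - 3174 = (-24039 + (-8/9 + sqrt(3445)/45)) - 3174 = (-216359/9 + sqrt(3445)/45) - 3174 = -244925/9 + sqrt(3445)/45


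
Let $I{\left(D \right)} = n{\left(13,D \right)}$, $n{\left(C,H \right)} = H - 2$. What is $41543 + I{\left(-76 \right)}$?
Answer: $41465$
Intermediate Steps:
$n{\left(C,H \right)} = -2 + H$ ($n{\left(C,H \right)} = H - 2 = -2 + H$)
$I{\left(D \right)} = -2 + D$
$41543 + I{\left(-76 \right)} = 41543 - 78 = 41465$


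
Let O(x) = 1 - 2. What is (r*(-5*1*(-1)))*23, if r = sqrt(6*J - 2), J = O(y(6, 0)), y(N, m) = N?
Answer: 230*I*sqrt(2) ≈ 325.27*I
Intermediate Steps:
O(x) = -1
J = -1
r = 2*I*sqrt(2) (r = sqrt(6*(-1) - 2) = sqrt(-6 - 2) = sqrt(-8) = 2*I*sqrt(2) ≈ 2.8284*I)
(r*(-5*1*(-1)))*23 = ((2*I*sqrt(2))*(-5*1*(-1)))*23 = ((2*I*sqrt(2))*(-5*(-1)))*23 = ((2*I*sqrt(2))*5)*23 = (10*I*sqrt(2))*23 = 230*I*sqrt(2)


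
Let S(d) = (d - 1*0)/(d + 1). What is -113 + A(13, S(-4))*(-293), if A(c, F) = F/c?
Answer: -5579/39 ≈ -143.05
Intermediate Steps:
S(d) = d/(1 + d) (S(d) = (d + 0)/(1 + d) = d/(1 + d))
-113 + A(13, S(-4))*(-293) = -113 + (-4/(1 - 4)/13)*(-293) = -113 + (-4/(-3)*(1/13))*(-293) = -113 + (-4*(-1/3)*(1/13))*(-293) = -113 + ((4/3)*(1/13))*(-293) = -113 + (4/39)*(-293) = -113 - 1172/39 = -5579/39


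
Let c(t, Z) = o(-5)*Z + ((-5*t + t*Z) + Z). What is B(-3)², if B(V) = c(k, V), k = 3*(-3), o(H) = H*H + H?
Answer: 81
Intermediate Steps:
o(H) = H + H² (o(H) = H² + H = H + H²)
k = -9
c(t, Z) = -5*t + 21*Z + Z*t (c(t, Z) = (-5*(1 - 5))*Z + ((-5*t + t*Z) + Z) = (-5*(-4))*Z + ((-5*t + Z*t) + Z) = 20*Z + (Z - 5*t + Z*t) = -5*t + 21*Z + Z*t)
B(V) = 45 + 12*V (B(V) = -5*(-9) + 21*V + V*(-9) = 45 + 21*V - 9*V = 45 + 12*V)
B(-3)² = (45 + 12*(-3))² = (45 - 36)² = 9² = 81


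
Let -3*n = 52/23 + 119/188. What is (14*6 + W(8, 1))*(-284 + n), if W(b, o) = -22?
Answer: -38197797/2162 ≈ -17668.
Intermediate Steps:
n = -4171/4324 (n = -(52/23 + 119/188)/3 = -⅓*12513/4324 = -4171/4324 ≈ -0.96462)
(14*6 + W(8, 1))*(-284 + n) = (14*6 - 22)*(-284 - 4171/4324) = (84 - 22)*(-1232187/4324) = 62*(-1232187/4324) = -38197797/2162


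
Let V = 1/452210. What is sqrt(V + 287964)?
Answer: sqrt(58886876841424610)/452210 ≈ 536.62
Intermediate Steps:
V = 1/452210 ≈ 2.2114e-6
sqrt(V + 287964) = sqrt(1/452210 + 287964) = sqrt(130220200441/452210) = sqrt(58886876841424610)/452210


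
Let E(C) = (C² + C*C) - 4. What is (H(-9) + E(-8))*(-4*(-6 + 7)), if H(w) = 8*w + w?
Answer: -172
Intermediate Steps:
H(w) = 9*w
E(C) = -4 + 2*C² (E(C) = (C² + C²) - 4 = 2*C² - 4 = -4 + 2*C²)
(H(-9) + E(-8))*(-4*(-6 + 7)) = (9*(-9) + (-4 + 2*(-8)²))*(-4*(-6 + 7)) = (-81 + (-4 + 2*64))*(-4*1) = (-81 + (-4 + 128))*(-4) = (-81 + 124)*(-4) = 43*(-4) = -172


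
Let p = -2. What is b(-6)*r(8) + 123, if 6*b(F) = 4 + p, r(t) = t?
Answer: 377/3 ≈ 125.67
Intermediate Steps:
b(F) = 1/3 (b(F) = (4 - 2)/6 = (1/6)*2 = 1/3)
b(-6)*r(8) + 123 = (1/3)*8 + 123 = 8/3 + 123 = 377/3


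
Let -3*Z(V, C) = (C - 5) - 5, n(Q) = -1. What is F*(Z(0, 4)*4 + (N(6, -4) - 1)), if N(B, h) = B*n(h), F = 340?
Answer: 340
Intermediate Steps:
N(B, h) = -B (N(B, h) = B*(-1) = -B)
Z(V, C) = 10/3 - C/3 (Z(V, C) = -((C - 5) - 5)/3 = -((-5 + C) - 5)/3 = -(-10 + C)/3 = 10/3 - C/3)
F*(Z(0, 4)*4 + (N(6, -4) - 1)) = 340*((10/3 - 1/3*4)*4 + (-1*6 - 1)) = 340*((10/3 - 4/3)*4 + (-6 - 1)) = 340*(2*4 - 7) = 340*(8 - 7) = 340*1 = 340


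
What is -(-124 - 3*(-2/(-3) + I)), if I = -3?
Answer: 117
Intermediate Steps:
-(-124 - 3*(-2/(-3) + I)) = -(-124 - 3*(-2/(-3) - 3)) = -(-124 - 3*(-2*(-1/3) - 3)) = -(-124 - 3*(2/3 - 3)) = -(-124 - 3*(-7)/3) = -(-124 - 1*(-7)) = -(-124 + 7) = -1*(-117) = 117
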